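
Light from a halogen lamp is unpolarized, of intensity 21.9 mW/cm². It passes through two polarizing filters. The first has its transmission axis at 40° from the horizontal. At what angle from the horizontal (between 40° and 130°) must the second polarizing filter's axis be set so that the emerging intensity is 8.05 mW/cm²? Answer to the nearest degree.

Unpolarized light through the first polarizer → I₁ = ½ I₀, now polarized at 40°.
Target fraction: 8.05 / 21.9 mW/cm² = 0.3676 of I₀.
Need I₂/I₀ = 0.3676, so cos²(θ − 40°) = 0.3676 / 0.5 = 0.7352.
θ − 40° = arccos(√0.7352) = 31.0°, giving θ ≈ 40 + 31.0 = 71.0°.

θ ≈ 71°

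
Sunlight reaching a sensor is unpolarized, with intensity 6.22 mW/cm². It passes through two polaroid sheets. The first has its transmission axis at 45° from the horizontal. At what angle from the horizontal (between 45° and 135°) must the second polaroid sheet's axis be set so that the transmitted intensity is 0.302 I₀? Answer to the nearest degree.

Unpolarized light through the first polarizer → I₁ = ½ I₀, now polarized at 45°.
Need I₂/I₀ = 0.302, so cos²(θ − 45°) = 0.302 / 0.5 = 0.604.
θ − 45° = arccos(√0.604) = 39.0°, giving θ ≈ 45 + 39.0 = 84.0°.

θ ≈ 84°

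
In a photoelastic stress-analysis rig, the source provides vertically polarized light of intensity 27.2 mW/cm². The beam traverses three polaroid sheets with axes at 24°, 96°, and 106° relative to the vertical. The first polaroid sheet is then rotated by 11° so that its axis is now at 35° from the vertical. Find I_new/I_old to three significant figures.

I_new/I_old ≈ 1.98

Before rotation:
By Malus's law, I₁ = I₀ cos²(24° − 0°) = I₀ cos²(24°) = 0.8346 I₀.
I₂ = I₁ cos²(96° − 24°) = 0.8346 I₀ · cos²(72°) = 0.07969 I₀.
I₃ = I₂ cos²(106° − 96°) = 0.07969 I₀ · cos²(10°) = 0.07729 I₀.
After rotation:
I₁ = I₀ cos²(35° − 0°) = I₀ cos²(35°) = 0.671 I₀.
I₂ = I₁ cos²(96° − 35°) = 0.671 I₀ · cos²(61°) = 0.1577 I₀.
I₃ = I₂ cos²(106° − 96°) = 0.1577 I₀ · cos²(10°) = 0.153 I₀.
Ratio = 0.153 / 0.07729 = 1.979.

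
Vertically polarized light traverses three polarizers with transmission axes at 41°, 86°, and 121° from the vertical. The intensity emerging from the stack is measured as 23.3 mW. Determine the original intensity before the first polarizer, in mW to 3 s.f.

I₀ ≈ 122 mW

By Malus's law, I₁ = I₀ cos²(41° − 0°) = I₀ cos²(41°) = 0.5696 I₀.
I₂ = I₁ cos²(86° − 41°) = 0.5696 I₀ · cos²(45°) = 0.2848 I₀.
I₃ = I₂ cos²(121° − 86°) = 0.2848 I₀ · cos²(35°) = 0.1911 I₀.
So 23.3 mW = 0.1911 I₀, giving I₀ = 23.3/0.1911 = 121.9 mW.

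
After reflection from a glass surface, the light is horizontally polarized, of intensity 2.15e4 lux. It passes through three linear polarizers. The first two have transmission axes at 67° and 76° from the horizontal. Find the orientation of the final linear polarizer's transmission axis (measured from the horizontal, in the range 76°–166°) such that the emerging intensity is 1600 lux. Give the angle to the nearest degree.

θ ≈ 121°

I₁ = I₀ cos²(67° − 0°) = I₀ cos²(67°) = 0.1527 I₀.
I₂ = I₁ cos²(76° − 67°) = 0.1527 I₀ · cos²(9°) = 0.1489 I₀.
Target fraction: 1600 / 2.15e4 lux = 0.07442 of I₀.
Need I₃/I₀ = 0.07442, so cos²(θ − 76°) = 0.07442 / 0.1489 = 0.4997.
θ − 76° = arccos(√0.4997) = 45.0°, giving θ ≈ 76 + 45.0 = 121.0°.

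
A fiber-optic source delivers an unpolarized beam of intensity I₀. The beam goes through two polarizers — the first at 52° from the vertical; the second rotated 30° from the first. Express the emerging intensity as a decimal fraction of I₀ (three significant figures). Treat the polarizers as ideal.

Unpolarized light through the first polarizer → I₁ = ½ I₀, now polarized at 52°.
I₂ = I₁ cos²(30°) = 0.5 · 0.75 I₀ = 0.375 I₀.
Transmitted fraction = 0.375.

≈ 0.375 I₀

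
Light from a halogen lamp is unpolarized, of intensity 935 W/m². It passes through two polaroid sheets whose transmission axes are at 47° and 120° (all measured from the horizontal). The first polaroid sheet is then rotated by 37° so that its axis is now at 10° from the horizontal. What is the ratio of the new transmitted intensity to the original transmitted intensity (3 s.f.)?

Before rotation:
Unpolarized light through the first polarizer → I₁ = ½ I₀, now polarized at 47°.
I₂ = I₁ cos²(120° − 47°) = 0.5 I₀ · cos²(73°) = 0.04274 I₀.
After rotation:
Unpolarized light through the first polarizer → I₁ = ½ I₀, now polarized at 10°.
Angle between axes 1 and 2: 70°. I₂ = 0.5 I₀ · cos²(70°) = 0.05849 I₀.
Ratio = 0.05849 / 0.04274 = 1.368.

I_new/I_old ≈ 1.37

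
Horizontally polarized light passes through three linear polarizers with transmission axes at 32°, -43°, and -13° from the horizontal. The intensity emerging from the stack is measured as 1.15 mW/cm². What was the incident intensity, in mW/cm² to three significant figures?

I₀ ≈ 31.8 mW/cm²

I₁ = I₀ cos²(32° − 0°) = I₀ cos²(32°) = 0.7192 I₀.
I₂ = I₁ cos²(-43° − 32°) = 0.7192 I₀ · cos²(75°) = 0.04818 I₀.
I₃ = I₂ cos²(-13° + 43°) = 0.04818 I₀ · cos²(30°) = 0.03613 I₀.
So 1.15 mW/cm² = 0.03613 I₀, giving I₀ = 1.15/0.03613 = 31.83 mW/cm².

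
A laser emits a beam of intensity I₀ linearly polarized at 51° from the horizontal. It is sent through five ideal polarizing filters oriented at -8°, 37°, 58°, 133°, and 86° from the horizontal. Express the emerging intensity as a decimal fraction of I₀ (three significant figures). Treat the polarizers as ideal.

≈ 0.00360 I₀

I₁ = I₀ cos²(-8° − 51°) = I₀ cos²(59°) = 0.2653 I₀.
I₂ = I₁ cos²(37° + 8°) = 0.2653 I₀ · cos²(45°) = 0.1326 I₀.
I₃ = I₂ cos²(58° − 37°) = 0.1326 I₀ · cos²(21°) = 0.1156 I₀.
I₄ = I₃ cos²(133° − 58°) = 0.1156 I₀ · cos²(75°) = 0.007744 I₀.
I₅ = I₄ cos²(86° − 133°) = 0.007744 I₀ · cos²(47°) = 0.003602 I₀.
Transmitted fraction = 0.003602.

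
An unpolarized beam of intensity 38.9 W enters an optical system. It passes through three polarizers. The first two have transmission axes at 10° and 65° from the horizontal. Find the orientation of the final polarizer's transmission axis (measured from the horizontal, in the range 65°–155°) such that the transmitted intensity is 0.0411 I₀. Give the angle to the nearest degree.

θ ≈ 125°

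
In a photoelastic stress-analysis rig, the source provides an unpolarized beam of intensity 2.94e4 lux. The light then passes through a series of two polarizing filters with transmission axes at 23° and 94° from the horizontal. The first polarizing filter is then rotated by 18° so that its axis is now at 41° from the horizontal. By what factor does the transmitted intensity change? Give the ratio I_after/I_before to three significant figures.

Before rotation:
Unpolarized light through the first polarizer → I₁ = ½ I₀, now polarized at 23°.
I₂ = I₁ cos²(94° − 23°) = 0.5 I₀ · cos²(71°) = 0.053 I₀.
After rotation:
Unpolarized light through the first polarizer → I₁ = ½ I₀, now polarized at 41°.
I₂ = I₁ cos²(94° − 41°) = 0.5 I₀ · cos²(53°) = 0.1811 I₀.
Ratio = 0.1811 / 0.053 = 3.417.

I_new/I_old ≈ 3.42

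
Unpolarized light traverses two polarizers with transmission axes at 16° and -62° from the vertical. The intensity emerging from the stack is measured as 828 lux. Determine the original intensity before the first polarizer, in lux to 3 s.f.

Unpolarized light through the first polarizer → I₁ = ½ I₀, now polarized at 16°.
I₂ = I₁ cos²(-62° − 16°) = 0.5 I₀ · cos²(78°) = 0.02161 I₀.
So 828 lux = 0.02161 I₀, giving I₀ = 828/0.02161 = 3.831e+04 lux.

I₀ ≈ 3.83e4 lux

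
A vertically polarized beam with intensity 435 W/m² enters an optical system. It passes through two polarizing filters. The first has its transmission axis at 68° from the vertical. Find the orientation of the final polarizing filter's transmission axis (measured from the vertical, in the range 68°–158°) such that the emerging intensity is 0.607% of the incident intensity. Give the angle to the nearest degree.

I₁ = I₀ cos²(68° − 0°) = I₀ cos²(68°) = 0.1403 I₀.
Need I₂/I₀ = 0.00607, so cos²(θ − 68°) = 0.00607 / 0.1403 = 0.04326.
θ − 68° = arccos(√0.04326) = 78.0°, giving θ ≈ 68 + 78.0 = 146.0°.

θ ≈ 146°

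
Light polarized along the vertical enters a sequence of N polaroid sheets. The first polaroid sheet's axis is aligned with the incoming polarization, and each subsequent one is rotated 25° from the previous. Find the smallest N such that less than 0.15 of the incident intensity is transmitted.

N = 11

First polarizer is aligned with the polarization: full transmission.
Each further stage multiplies by cos²(25°) = 0.8214.
After N polarizers: T = 0.8214^(N−1). Require T < 0.15 ⇒ N−1 > ln(0.15)/ln(0.8214) = 9.64, so N−1 ≥ 10 and N = 11.
Check: N=11 gives T = 0.1398 < 0.15; N=10 gives T = 0.1702.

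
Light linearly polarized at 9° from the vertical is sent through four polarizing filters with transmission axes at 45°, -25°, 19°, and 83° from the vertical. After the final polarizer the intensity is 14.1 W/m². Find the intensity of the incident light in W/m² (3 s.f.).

By Malus's law, I₁ = I₀ cos²(45° − 9°) = I₀ cos²(36°) = 0.6545 I₀.
I₂ = I₁ cos²(-25° − 45°) = 0.6545 I₀ · cos²(70°) = 0.07656 I₀.
I₃ = I₂ cos²(19° + 25°) = 0.07656 I₀ · cos²(44°) = 0.03962 I₀.
I₄ = I₃ cos²(83° − 19°) = 0.03962 I₀ · cos²(64°) = 0.007613 I₀.
So 14.1 W/m² = 0.007613 I₀, giving I₀ = 14.1/0.007613 = 1852 W/m².

I₀ ≈ 1850 W/m²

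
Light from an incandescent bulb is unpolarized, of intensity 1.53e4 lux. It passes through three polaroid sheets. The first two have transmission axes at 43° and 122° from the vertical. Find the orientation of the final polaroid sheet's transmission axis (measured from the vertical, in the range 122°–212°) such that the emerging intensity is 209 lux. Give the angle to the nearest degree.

θ ≈ 152°

Unpolarized light through the first polarizer → I₁ = ½ I₀, now polarized at 43°.
I₂ = I₁ cos²(122° − 43°) = 0.5 I₀ · cos²(79°) = 0.0182 I₀.
Target fraction: 209 / 1.53e4 lux = 0.01366 of I₀.
Need I₃/I₀ = 0.01366, so cos²(θ − 122°) = 0.01366 / 0.0182 = 0.7504.
θ − 122° = arccos(√0.7504) = 30.0°, giving θ ≈ 122 + 30.0 = 152.0°.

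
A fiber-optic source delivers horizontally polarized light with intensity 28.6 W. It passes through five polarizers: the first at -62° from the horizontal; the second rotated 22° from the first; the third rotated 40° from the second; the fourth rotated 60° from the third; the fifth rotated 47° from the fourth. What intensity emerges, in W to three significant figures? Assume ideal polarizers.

I₁ = 28.6 W · cos²(62°) = 6.304 W.
I₂ = I₁ · cos²(22°) = 6.304 · 0.8597 = 5.419 W.
I₃ = I₂ · cos²(40°) = 5.419 · 0.5868 = 3.18 W.
I₄ = I₃ · cos²(60°) = 3.18 · 0.25 = 0.795 W.
I₅ = I₄ · cos²(47°) = 0.795 · 0.4651 = 0.3698 W.

I ≈ 0.370 W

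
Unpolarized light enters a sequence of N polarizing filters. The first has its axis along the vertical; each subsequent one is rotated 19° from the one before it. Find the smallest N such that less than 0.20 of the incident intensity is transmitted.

First polarizer halves the unpolarized light: factor 1/2.
Each further stage multiplies by cos²(19°) = 0.894.
After N polarizers: T = 0.5·0.894^(N−1). Require T < 0.20 ⇒ N−1 > ln(0.20/0.5)/ln(0.894) = 8.18, so N−1 ≥ 9 and N = 10.
Check: N=10 gives T = 0.1824 < 0.20; N=9 gives T = 0.204.

N = 10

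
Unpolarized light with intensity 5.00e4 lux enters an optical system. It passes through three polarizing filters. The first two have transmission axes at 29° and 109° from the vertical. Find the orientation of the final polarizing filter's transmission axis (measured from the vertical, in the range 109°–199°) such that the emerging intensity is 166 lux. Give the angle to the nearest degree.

θ ≈ 171°

Unpolarized light through the first polarizer → I₁ = ½ I₀, now polarized at 29°.
I₂ = I₁ cos²(109° − 29°) = 0.5 I₀ · cos²(80°) = 0.01508 I₀.
Target fraction: 166 / 5.00e4 lux = 0.00332 of I₀.
Need I₃/I₀ = 0.00332, so cos²(θ − 109°) = 0.00332 / 0.01508 = 0.2202.
θ − 109° = arccos(√0.2202) = 62.0°, giving θ ≈ 109 + 62.0 = 171.0°.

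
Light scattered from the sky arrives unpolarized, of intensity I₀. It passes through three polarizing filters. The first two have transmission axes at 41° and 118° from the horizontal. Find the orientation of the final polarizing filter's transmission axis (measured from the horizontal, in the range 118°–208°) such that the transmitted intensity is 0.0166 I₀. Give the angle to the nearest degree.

Unpolarized light through the first polarizer → I₁ = ½ I₀, now polarized at 41°.
I₂ = I₁ cos²(118° − 41°) = 0.5 I₀ · cos²(77°) = 0.0253 I₀.
Need I₃/I₀ = 0.0166, so cos²(θ − 118°) = 0.0166 / 0.0253 = 0.6561.
θ − 118° = arccos(√0.6561) = 35.9°, giving θ ≈ 118 + 35.9 = 153.9°.

θ ≈ 154°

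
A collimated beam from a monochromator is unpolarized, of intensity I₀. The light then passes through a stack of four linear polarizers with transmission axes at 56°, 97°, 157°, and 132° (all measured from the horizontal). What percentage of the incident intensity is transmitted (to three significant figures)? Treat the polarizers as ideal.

Unpolarized light through the first polarizer → I₁ = ½ I₀, now polarized at 56°.
I₂ = I₁ cos²(97° − 56°) = 0.5 I₀ · cos²(41°) = 0.2848 I₀.
I₃ = I₂ cos²(157° − 97°) = 0.2848 I₀ · cos²(60°) = 0.0712 I₀.
I₄ = I₃ cos²(132° − 157°) = 0.0712 I₀ · cos²(25°) = 0.05848 I₀.
That is 5.848% of the incident intensity.

≈ 5.85%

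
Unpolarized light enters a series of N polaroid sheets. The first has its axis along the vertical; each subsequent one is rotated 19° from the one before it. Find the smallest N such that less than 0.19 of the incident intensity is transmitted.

N = 10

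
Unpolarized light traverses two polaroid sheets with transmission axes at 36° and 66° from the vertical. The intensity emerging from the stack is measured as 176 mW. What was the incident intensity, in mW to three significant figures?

I₀ ≈ 469 mW

Unpolarized light through the first polarizer → I₁ = ½ I₀, now polarized at 36°.
I₂ = I₁ cos²(66° − 36°) = 0.5 I₀ · cos²(30°) = 0.375 I₀.
So 176 mW = 0.375 I₀, giving I₀ = 176/0.375 = 469.3 mW.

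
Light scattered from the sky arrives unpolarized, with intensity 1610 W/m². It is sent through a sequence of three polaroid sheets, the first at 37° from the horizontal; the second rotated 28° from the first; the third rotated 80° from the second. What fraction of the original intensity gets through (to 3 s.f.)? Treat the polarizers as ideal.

Unpolarized light through the first polarizer → I₁ = 1610 W/m²/2 = 805 W/m², polarized at 37°.
I₂ = I₁ · cos²(28°) = 805 · 0.7796 = 627.6 W/m².
I₃ = I₂ · cos²(80°) = 627.6 · 0.03015 = 18.92 W/m².
Transmitted fraction = 0.01175.

I/I₀ ≈ 0.0118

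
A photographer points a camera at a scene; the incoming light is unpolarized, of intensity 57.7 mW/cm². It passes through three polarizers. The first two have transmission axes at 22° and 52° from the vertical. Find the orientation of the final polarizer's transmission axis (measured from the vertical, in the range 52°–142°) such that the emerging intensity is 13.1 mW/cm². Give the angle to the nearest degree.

Unpolarized light through the first polarizer → I₁ = ½ I₀, now polarized at 22°.
I₂ = I₁ cos²(52° − 22°) = 0.5 I₀ · cos²(30°) = 0.375 I₀.
Target fraction: 13.1 / 57.7 mW/cm² = 0.227 of I₀.
Need I₃/I₀ = 0.227, so cos²(θ − 52°) = 0.227 / 0.375 = 0.6054.
θ − 52° = arccos(√0.6054) = 38.9°, giving θ ≈ 52 + 38.9 = 90.9°.

θ ≈ 91°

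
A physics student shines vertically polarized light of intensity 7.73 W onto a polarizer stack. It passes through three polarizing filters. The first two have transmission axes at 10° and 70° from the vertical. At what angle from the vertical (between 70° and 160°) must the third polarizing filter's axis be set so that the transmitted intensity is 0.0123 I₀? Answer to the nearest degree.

θ ≈ 147°

I₁ = I₀ cos²(10° − 0°) = I₀ cos²(10°) = 0.9698 I₀.
I₂ = I₁ cos²(70° − 10°) = 0.9698 I₀ · cos²(60°) = 0.2425 I₀.
Need I₃/I₀ = 0.0123, so cos²(θ − 70°) = 0.0123 / 0.2425 = 0.05073.
θ − 70° = arccos(√0.05073) = 77.0°, giving θ ≈ 70 + 77.0 = 147.0°.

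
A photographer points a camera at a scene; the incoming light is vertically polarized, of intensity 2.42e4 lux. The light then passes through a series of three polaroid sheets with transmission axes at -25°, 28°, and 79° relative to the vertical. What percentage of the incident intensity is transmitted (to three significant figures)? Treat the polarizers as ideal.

I₁ = 2.42e4 lux · cos²(25°) = 1.988e+04 lux.
I₂ = I₁ · cos²(53°) = 1.988e+04 · 0.3622 = 7199 lux.
I₃ = I₂ · cos²(51°) = 7199 · 0.396 = 2851 lux.
That is 11.78% of the incident intensity.

≈ 11.8%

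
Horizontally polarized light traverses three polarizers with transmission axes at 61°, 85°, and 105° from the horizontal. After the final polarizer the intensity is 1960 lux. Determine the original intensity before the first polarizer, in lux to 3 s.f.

I₀ ≈ 1.13e4 lux

By Malus's law, I₁ = I₀ cos²(61° − 0°) = I₀ cos²(61°) = 0.235 I₀.
I₂ = I₁ cos²(85° − 61°) = 0.235 I₀ · cos²(24°) = 0.1962 I₀.
I₃ = I₂ cos²(105° − 85°) = 0.1962 I₀ · cos²(20°) = 0.1732 I₀.
So 1960 lux = 0.1732 I₀, giving I₀ = 1960/0.1732 = 1.132e+04 lux.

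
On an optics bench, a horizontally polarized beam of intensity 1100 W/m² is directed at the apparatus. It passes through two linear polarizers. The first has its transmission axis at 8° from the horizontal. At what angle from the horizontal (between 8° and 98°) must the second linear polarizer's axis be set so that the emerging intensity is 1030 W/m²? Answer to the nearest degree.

θ ≈ 20°

I₁ = I₀ cos²(8° − 0°) = I₀ cos²(8°) = 0.9806 I₀.
Target fraction: 1030 / 1100 W/m² = 0.9364 of I₀.
Need I₂/I₀ = 0.9364, so cos²(θ − 8°) = 0.9364 / 0.9806 = 0.9549.
θ − 8° = arccos(√0.9549) = 12.3°, giving θ ≈ 8 + 12.3 = 20.3°.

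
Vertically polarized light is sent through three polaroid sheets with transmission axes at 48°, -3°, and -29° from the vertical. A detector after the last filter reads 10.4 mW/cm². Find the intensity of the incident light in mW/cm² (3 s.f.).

I₁ = I₀ cos²(48° − 0°) = I₀ cos²(48°) = 0.4477 I₀.
I₂ = I₁ cos²(-3° − 48°) = 0.4477 I₀ · cos²(51°) = 0.1773 I₀.
I₃ = I₂ cos²(-29° + 3°) = 0.1773 I₀ · cos²(26°) = 0.1432 I₀.
So 10.4 mW/cm² = 0.1432 I₀, giving I₀ = 10.4/0.1432 = 72.6 mW/cm².

I₀ ≈ 72.6 mW/cm²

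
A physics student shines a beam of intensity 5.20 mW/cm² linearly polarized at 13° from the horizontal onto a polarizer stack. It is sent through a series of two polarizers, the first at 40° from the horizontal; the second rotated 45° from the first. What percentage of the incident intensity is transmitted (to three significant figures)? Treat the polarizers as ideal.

≈ 39.7%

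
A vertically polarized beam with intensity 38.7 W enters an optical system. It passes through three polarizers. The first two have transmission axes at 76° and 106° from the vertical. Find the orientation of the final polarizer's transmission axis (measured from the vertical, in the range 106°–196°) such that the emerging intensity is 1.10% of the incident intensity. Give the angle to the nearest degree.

I₁ = I₀ cos²(76° − 0°) = I₀ cos²(76°) = 0.05853 I₀.
I₂ = I₁ cos²(106° − 76°) = 0.05853 I₀ · cos²(30°) = 0.04389 I₀.
Need I₃/I₀ = 0.011, so cos²(θ − 106°) = 0.011 / 0.04389 = 0.2506.
θ − 106° = arccos(√0.2506) = 60.0°, giving θ ≈ 106 + 60.0 = 166.0°.

θ ≈ 166°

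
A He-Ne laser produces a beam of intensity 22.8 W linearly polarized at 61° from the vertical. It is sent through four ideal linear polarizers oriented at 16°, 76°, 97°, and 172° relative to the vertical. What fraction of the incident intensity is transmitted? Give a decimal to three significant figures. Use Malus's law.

By Malus's law, I₁ = 22.8 W · cos²(45°) = 11.4 W.
I₂ = I₁ · cos²(60°) = 11.4 · 0.25 = 2.85 W.
I₃ = I₂ · cos²(21°) = 2.85 · 0.8716 = 2.484 W.
I₄ = I₃ · cos²(75°) = 2.484 · 0.06699 = 0.1664 W.
Transmitted fraction = 0.007298.

I/I₀ ≈ 0.00730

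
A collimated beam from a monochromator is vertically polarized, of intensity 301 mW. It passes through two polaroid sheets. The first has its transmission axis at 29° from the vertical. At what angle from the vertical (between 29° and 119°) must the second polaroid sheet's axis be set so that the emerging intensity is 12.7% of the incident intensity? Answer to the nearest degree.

θ ≈ 95°

By Malus's law, I₁ = I₀ cos²(29° − 0°) = I₀ cos²(29°) = 0.765 I₀.
Need I₂/I₀ = 0.127, so cos²(θ − 29°) = 0.127 / 0.765 = 0.166.
θ − 29° = arccos(√0.166) = 66.0°, giving θ ≈ 29 + 66.0 = 95.0°.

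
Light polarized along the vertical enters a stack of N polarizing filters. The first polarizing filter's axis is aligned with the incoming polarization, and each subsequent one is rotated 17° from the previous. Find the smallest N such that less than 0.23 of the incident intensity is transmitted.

First polarizer is aligned with the polarization: full transmission.
Each further stage multiplies by cos²(17°) = 0.9145.
After N polarizers: T = 0.9145^(N−1). Require T < 0.23 ⇒ N−1 > ln(0.23)/ln(0.9145) = 16.45, so N−1 ≥ 17 and N = 18.
Check: N=18 gives T = 0.2189 < 0.23; N=17 gives T = 0.2394.

N = 18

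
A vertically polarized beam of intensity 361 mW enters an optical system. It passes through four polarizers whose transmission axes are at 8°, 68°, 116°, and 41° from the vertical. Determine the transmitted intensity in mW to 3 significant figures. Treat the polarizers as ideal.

I ≈ 2.65 mW

By Malus's law, I₁ = 361 mW · cos²(8°) = 354 mW.
I₂ = I₁ · cos²(60°) = 354 · 0.25 = 88.5 mW.
I₃ = I₂ · cos²(48°) = 88.5 · 0.4477 = 39.63 mW.
I₄ = I₃ · cos²(75°) = 39.63 · 0.06699 = 2.654 mW.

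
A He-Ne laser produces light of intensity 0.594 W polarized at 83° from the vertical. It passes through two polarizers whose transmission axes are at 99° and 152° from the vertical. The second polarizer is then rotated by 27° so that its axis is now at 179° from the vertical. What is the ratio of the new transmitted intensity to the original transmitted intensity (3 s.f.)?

Before rotation:
By Malus's law, I₁ = I₀ cos²(99° − 83°) = I₀ cos²(16°) = 0.924 I₀.
I₂ = I₁ cos²(152° − 99°) = 0.924 I₀ · cos²(53°) = 0.3347 I₀.
After rotation:
I₁ = I₀ cos²(99° − 83°) = I₀ cos²(16°) = 0.924 I₀.
I₂ = I₁ cos²(179° − 99°) = 0.924 I₀ · cos²(80°) = 0.02786 I₀.
Ratio = 0.02786 / 0.3347 = 0.08326.

I_new/I_old ≈ 0.0833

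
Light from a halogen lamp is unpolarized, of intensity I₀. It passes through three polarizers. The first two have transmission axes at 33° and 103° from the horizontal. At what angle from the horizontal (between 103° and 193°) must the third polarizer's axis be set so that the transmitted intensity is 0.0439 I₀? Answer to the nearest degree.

Unpolarized light through the first polarizer → I₁ = ½ I₀, now polarized at 33°.
I₂ = I₁ cos²(103° − 33°) = 0.5 I₀ · cos²(70°) = 0.05849 I₀.
Need I₃/I₀ = 0.0439, so cos²(θ − 103°) = 0.0439 / 0.05849 = 0.7506.
θ − 103° = arccos(√0.7506) = 30.0°, giving θ ≈ 103 + 30.0 = 133.0°.

θ ≈ 133°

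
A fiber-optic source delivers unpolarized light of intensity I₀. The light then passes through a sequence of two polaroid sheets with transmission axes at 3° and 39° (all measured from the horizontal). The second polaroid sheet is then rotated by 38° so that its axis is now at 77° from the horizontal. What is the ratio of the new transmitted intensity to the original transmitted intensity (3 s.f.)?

Before rotation:
Unpolarized light through the first polarizer → I₁ = ½ I₀, now polarized at 3°.
I₂ = I₁ cos²(39° − 3°) = 0.5 I₀ · cos²(36°) = 0.3273 I₀.
After rotation:
Unpolarized light through the first polarizer → I₁ = ½ I₀, now polarized at 3°.
I₂ = I₁ cos²(77° − 3°) = 0.5 I₀ · cos²(74°) = 0.03799 I₀.
Ratio = 0.03799 / 0.3273 = 0.1161.

I_new/I_old ≈ 0.116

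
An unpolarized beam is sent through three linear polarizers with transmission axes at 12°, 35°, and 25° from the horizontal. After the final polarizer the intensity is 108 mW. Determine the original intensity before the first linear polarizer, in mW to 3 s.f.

Unpolarized light through the first polarizer → I₁ = ½ I₀, now polarized at 12°.
I₂ = I₁ cos²(35° − 12°) = 0.5 I₀ · cos²(23°) = 0.4237 I₀.
I₃ = I₂ cos²(25° − 35°) = 0.4237 I₀ · cos²(10°) = 0.4109 I₀.
So 108 mW = 0.4109 I₀, giving I₀ = 108/0.4109 = 262.8 mW.

I₀ ≈ 263 mW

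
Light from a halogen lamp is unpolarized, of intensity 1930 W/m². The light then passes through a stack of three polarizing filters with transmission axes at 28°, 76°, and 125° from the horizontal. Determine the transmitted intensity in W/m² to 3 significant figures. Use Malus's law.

I ≈ 186 W/m²

Unpolarized light through the first polarizer → I₁ = 1930 W/m²/2 = 965 W/m², polarized at 28°.
I₂ = I₁ · cos²(48°) = 965 · 0.4477 = 432.1 W/m².
I₃ = I₂ · cos²(49°) = 432.1 · 0.4304 = 186 W/m².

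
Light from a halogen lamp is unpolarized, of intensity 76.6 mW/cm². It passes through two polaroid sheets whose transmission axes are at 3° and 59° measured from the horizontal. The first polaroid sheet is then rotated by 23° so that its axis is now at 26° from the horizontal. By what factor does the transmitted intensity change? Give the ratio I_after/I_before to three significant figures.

I_new/I_old ≈ 2.25

Before rotation:
Unpolarized light through the first polarizer → I₁ = ½ I₀, now polarized at 3°.
I₂ = I₁ cos²(59° − 3°) = 0.5 I₀ · cos²(56°) = 0.1563 I₀.
After rotation:
Unpolarized light through the first polarizer → I₁ = ½ I₀, now polarized at 26°.
I₂ = I₁ cos²(59° − 26°) = 0.5 I₀ · cos²(33°) = 0.3517 I₀.
Ratio = 0.3517 / 0.1563 = 2.249.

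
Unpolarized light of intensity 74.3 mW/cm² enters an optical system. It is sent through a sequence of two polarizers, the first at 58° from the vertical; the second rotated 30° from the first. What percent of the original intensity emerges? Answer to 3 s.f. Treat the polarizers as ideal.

Unpolarized light through the first polarizer → I₁ = 74.3 mW/cm²/2 = 37.15 mW/cm², polarized at 58°.
I₂ = I₁ · cos²(30°) = 37.15 · 0.75 = 27.86 mW/cm².
That is 37.5% of the incident intensity.

≈ 37.5%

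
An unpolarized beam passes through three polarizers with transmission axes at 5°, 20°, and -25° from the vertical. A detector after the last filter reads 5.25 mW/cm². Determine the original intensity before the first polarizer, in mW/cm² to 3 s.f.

Unpolarized light through the first polarizer → I₁ = ½ I₀, now polarized at 5°.
I₂ = I₁ cos²(20° − 5°) = 0.5 I₀ · cos²(15°) = 0.4665 I₀.
I₃ = I₂ cos²(-25° − 20°) = 0.4665 I₀ · cos²(45°) = 0.2333 I₀.
So 5.25 mW/cm² = 0.2333 I₀, giving I₀ = 5.25/0.2333 = 22.51 mW/cm².

I₀ ≈ 22.5 mW/cm²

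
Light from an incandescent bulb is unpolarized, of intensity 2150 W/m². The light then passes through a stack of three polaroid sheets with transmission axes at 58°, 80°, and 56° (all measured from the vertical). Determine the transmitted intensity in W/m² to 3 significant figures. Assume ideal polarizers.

Unpolarized light through the first polarizer → I₁ = 2150 W/m²/2 = 1075 W/m², polarized at 58°.
I₂ = I₁ · cos²(22°) = 1075 · 0.8597 = 924.1 W/m².
I₃ = I₂ · cos²(24°) = 924.1 · 0.8346 = 771.3 W/m².

I ≈ 771 W/m²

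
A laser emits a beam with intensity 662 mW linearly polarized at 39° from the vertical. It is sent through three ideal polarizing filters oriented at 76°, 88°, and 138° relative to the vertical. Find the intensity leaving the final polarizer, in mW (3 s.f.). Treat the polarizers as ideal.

By Malus's law, I₁ = 662 mW · cos²(37°) = 422.2 mW.
I₂ = I₁ · cos²(12°) = 422.2 · 0.9568 = 404 mW.
I₃ = I₂ · cos²(50°) = 404 · 0.4132 = 166.9 mW.

I ≈ 167 mW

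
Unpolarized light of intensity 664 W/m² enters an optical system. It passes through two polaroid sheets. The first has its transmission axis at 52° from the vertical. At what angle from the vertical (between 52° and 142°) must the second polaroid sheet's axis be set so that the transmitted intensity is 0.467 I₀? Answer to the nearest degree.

θ ≈ 67°

Unpolarized light through the first polarizer → I₁ = ½ I₀, now polarized at 52°.
Need I₂/I₀ = 0.467, so cos²(θ − 52°) = 0.467 / 0.5 = 0.934.
θ − 52° = arccos(√0.934) = 14.9°, giving θ ≈ 52 + 14.9 = 66.9°.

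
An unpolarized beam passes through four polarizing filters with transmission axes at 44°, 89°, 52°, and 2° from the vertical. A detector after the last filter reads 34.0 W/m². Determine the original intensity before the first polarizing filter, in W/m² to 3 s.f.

Unpolarized light through the first polarizer → I₁ = ½ I₀, now polarized at 44°.
I₂ = I₁ cos²(89° − 44°) = 0.5 I₀ · cos²(45°) = 0.25 I₀.
I₃ = I₂ cos²(52° − 89°) = 0.25 I₀ · cos²(37°) = 0.1595 I₀.
I₄ = I₃ cos²(2° − 52°) = 0.1595 I₀ · cos²(50°) = 0.06588 I₀.
So 34.0 W/m² = 0.06588 I₀, giving I₀ = 34.0/0.06588 = 516.1 W/m².

I₀ ≈ 516 W/m²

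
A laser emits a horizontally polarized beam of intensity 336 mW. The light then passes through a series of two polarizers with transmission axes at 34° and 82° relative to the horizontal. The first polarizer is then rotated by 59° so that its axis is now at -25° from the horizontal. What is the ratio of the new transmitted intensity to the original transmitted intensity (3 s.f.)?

Before rotation:
By Malus's law, I₁ = I₀ cos²(34° − 0°) = I₀ cos²(34°) = 0.6873 I₀.
I₂ = I₁ cos²(82° − 34°) = 0.6873 I₀ · cos²(48°) = 0.3077 I₀.
After rotation:
I₁ = I₀ cos²(-25° − 0°) = I₀ cos²(25°) = 0.8214 I₀.
Angle between axes 1 and 2: 73°. I₂ = 0.8214 I₀ · cos²(73°) = 0.07021 I₀.
Ratio = 0.07021 / 0.3077 = 0.2282.

I_new/I_old ≈ 0.228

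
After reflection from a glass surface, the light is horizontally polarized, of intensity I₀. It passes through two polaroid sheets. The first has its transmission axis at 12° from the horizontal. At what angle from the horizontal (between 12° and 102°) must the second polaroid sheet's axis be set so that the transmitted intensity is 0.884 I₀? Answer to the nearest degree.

θ ≈ 28°

I₁ = I₀ cos²(12° − 0°) = I₀ cos²(12°) = 0.9568 I₀.
Need I₂/I₀ = 0.884, so cos²(θ − 12°) = 0.884 / 0.9568 = 0.9239.
θ − 12° = arccos(√0.9239) = 16.0°, giving θ ≈ 12 + 16.0 = 28.0°.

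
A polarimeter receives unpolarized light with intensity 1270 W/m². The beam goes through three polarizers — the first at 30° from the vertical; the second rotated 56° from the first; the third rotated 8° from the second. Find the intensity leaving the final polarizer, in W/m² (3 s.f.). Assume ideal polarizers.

Unpolarized light through the first polarizer → I₁ = 1270 W/m²/2 = 635 W/m², polarized at 30°.
I₂ = I₁ · cos²(56°) = 635 · 0.3127 = 198.6 W/m².
I₃ = I₂ · cos²(8°) = 198.6 · 0.9806 = 194.7 W/m².

I ≈ 195 W/m²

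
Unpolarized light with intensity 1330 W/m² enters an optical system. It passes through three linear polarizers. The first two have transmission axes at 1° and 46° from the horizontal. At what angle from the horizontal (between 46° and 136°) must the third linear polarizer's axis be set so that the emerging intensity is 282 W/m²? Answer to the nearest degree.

θ ≈ 69°

Unpolarized light through the first polarizer → I₁ = ½ I₀, now polarized at 1°.
I₂ = I₁ cos²(46° − 1°) = 0.5 I₀ · cos²(45°) = 0.25 I₀.
Target fraction: 282 / 1330 W/m² = 0.212 of I₀.
Need I₃/I₀ = 0.212, so cos²(θ − 46°) = 0.212 / 0.25 = 0.8481.
θ − 46° = arccos(√0.8481) = 22.9°, giving θ ≈ 46 + 22.9 = 68.9°.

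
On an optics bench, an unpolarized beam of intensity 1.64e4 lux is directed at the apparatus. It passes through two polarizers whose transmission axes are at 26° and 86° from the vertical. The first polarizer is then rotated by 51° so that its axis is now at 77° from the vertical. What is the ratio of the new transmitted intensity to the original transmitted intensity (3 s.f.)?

Before rotation:
Unpolarized light through the first polarizer → I₁ = ½ I₀, now polarized at 26°.
I₂ = I₁ cos²(86° − 26°) = 0.5 I₀ · cos²(60°) = 0.125 I₀.
After rotation:
Unpolarized light through the first polarizer → I₁ = ½ I₀, now polarized at 77°.
I₂ = I₁ cos²(86° − 77°) = 0.5 I₀ · cos²(9°) = 0.4878 I₀.
Ratio = 0.4878 / 0.125 = 3.902.

I_new/I_old ≈ 3.90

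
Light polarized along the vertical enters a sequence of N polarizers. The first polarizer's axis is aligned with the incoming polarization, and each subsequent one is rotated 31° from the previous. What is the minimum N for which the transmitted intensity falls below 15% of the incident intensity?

First polarizer is aligned with the polarization: full transmission.
Each further stage multiplies by cos²(31°) = 0.7347.
After N polarizers: T = 0.7347^(N−1). Require T < 0.15 ⇒ N−1 > ln(0.15)/ln(0.7347) = 6.15, so N−1 ≥ 7 and N = 8.
Check: N=8 gives T = 0.1156 < 0.15; N=7 gives T = 0.1573.

N = 8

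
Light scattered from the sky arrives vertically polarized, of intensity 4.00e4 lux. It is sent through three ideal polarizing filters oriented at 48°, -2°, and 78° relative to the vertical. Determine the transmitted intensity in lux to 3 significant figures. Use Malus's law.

I ≈ 223 lux

By Malus's law, I₁ = 4.00e4 lux · cos²(48°) = 1.791e+04 lux.
I₂ = I₁ · cos²(50°) = 1.791e+04 · 0.4132 = 7400 lux.
I₃ = I₂ · cos²(80°) = 7400 · 0.03015 = 223.1 lux.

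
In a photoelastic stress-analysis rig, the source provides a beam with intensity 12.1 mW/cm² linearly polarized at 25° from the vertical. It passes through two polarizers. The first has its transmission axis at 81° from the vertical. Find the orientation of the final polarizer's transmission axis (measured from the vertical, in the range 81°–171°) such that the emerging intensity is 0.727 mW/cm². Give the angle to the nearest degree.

By Malus's law, I₁ = I₀ cos²(81° − 25°) = I₀ cos²(56°) = 0.3127 I₀.
Target fraction: 0.727 / 12.1 mW/cm² = 0.06008 of I₀.
Need I₂/I₀ = 0.06008, so cos²(θ − 81°) = 0.06008 / 0.3127 = 0.1921.
θ − 81° = arccos(√0.1921) = 64.0°, giving θ ≈ 81 + 64.0 = 145.0°.

θ ≈ 145°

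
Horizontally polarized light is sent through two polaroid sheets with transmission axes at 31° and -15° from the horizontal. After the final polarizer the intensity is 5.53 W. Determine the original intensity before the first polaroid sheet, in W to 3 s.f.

By Malus's law, I₁ = I₀ cos²(31° − 0°) = I₀ cos²(31°) = 0.7347 I₀.
I₂ = I₁ cos²(-15° − 31°) = 0.7347 I₀ · cos²(46°) = 0.3545 I₀.
So 5.53 W = 0.3545 I₀, giving I₀ = 5.53/0.3545 = 15.6 W.

I₀ ≈ 15.6 W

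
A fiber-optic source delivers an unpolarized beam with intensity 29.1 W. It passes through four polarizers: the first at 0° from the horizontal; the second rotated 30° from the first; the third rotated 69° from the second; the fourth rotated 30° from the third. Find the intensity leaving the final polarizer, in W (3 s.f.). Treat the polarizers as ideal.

I ≈ 1.05 W

Unpolarized light through the first polarizer → I₁ = 29.1 W/2 = 14.55 W, polarized at 0°.
I₂ = I₁ · cos²(30°) = 14.55 · 0.75 = 10.91 W.
I₃ = I₂ · cos²(69°) = 10.91 · 0.1284 = 1.401 W.
I₄ = I₃ · cos²(30°) = 1.401 · 0.75 = 1.051 W.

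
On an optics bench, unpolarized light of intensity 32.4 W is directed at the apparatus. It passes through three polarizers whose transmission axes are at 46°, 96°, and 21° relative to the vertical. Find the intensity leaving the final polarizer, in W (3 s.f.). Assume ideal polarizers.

Unpolarized light through the first polarizer → I₁ = 32.4 W/2 = 16.2 W, polarized at 46°.
I₂ = I₁ · cos²(50°) = 16.2 · 0.4132 = 6.693 W.
I₃ = I₂ · cos²(75°) = 6.693 · 0.06699 = 0.4484 W.

I ≈ 0.448 W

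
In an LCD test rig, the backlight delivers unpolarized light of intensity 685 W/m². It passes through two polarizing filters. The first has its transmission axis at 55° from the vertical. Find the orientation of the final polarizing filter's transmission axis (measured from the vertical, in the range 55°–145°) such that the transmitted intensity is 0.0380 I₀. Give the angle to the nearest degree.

θ ≈ 129°

Unpolarized light through the first polarizer → I₁ = ½ I₀, now polarized at 55°.
Need I₂/I₀ = 0.038, so cos²(θ − 55°) = 0.038 / 0.5 = 0.076.
θ − 55° = arccos(√0.076) = 74.0°, giving θ ≈ 55 + 74.0 = 129.0°.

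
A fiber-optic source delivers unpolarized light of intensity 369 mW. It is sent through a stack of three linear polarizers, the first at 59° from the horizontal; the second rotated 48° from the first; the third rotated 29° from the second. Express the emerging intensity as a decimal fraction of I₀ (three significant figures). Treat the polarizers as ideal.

I/I₀ ≈ 0.171

Unpolarized light through the first polarizer → I₁ = 369 mW/2 = 184.5 mW, polarized at 59°.
I₂ = I₁ · cos²(48°) = 184.5 · 0.4477 = 82.61 mW.
I₃ = I₂ · cos²(29°) = 82.61 · 0.765 = 63.19 mW.
Transmitted fraction = 0.1712.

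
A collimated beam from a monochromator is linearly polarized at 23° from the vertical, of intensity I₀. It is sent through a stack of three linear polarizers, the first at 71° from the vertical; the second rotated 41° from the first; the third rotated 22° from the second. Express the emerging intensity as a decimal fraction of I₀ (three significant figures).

≈ 0.219 I₀

I₁ = I₀ cos²(71° − 23°) = I₀ cos²(48°) = 0.4477 I₀.
I₂ = I₁ cos²(41°) = 0.4477 · 0.5696 I₀ = 0.255 I₀.
I₃ = I₂ cos²(22°) = 0.255 · 0.8597 I₀ = 0.2192 I₀.
Transmitted fraction = 0.2192.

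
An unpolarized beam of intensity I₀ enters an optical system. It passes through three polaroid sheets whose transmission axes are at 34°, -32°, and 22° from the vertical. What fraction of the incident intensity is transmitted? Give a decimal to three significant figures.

≈ 0.0286 I₀

Unpolarized light through the first polarizer → I₁ = ½ I₀, now polarized at 34°.
I₂ = I₁ cos²(-32° − 34°) = 0.5 I₀ · cos²(66°) = 0.08272 I₀.
I₃ = I₂ cos²(22° + 32°) = 0.08272 I₀ · cos²(54°) = 0.02858 I₀.
Transmitted fraction = 0.02858.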